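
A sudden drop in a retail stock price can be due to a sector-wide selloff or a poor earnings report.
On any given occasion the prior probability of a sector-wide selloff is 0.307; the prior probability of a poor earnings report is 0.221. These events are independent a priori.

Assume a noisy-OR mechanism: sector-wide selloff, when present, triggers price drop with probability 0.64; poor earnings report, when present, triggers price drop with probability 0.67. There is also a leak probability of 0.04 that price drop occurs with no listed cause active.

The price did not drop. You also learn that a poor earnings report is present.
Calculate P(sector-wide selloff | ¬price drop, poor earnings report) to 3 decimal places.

P(sector-wide selloff | ¬price drop, poor earnings report) ≈ 0.138

Under noisy-OR, P(price drop | causes) = 1 − (1−0.04)·∏(1−qᵢ) over the active causes.
P(¬price drop | poor earnings report) = 0.3168·0.693 + 0.114048·0.307 = 0.219542 + 0.035013 = 0.254555
Of this, 0.035013 comes from 0.114048·0.307 (the sector-wide selloff=true cases).
P(sector-wide selloff | ¬price drop, poor earnings report) = 0.035013 / 0.254555 ≈ 0.138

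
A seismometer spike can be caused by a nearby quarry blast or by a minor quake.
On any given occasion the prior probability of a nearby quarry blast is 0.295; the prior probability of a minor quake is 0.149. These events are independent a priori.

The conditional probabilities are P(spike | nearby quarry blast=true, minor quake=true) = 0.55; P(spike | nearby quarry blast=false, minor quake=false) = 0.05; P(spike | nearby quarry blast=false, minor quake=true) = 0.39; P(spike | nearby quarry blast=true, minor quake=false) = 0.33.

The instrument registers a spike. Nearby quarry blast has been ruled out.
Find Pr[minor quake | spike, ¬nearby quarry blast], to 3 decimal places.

P(spike | ¬nearby quarry blast) = 0.05·0.851 + 0.39·0.149 = 0.042550 + 0.058110 = 0.100660
Of this, 0.058110 comes from 0.39·0.149 (the minor quake=true cases).
So P(minor quake | spike, ¬nearby quarry blast) = 0.058110/0.100660 ≈ 0.577.

Pr[minor quake | spike, ¬nearby quarry blast] ≈ 0.577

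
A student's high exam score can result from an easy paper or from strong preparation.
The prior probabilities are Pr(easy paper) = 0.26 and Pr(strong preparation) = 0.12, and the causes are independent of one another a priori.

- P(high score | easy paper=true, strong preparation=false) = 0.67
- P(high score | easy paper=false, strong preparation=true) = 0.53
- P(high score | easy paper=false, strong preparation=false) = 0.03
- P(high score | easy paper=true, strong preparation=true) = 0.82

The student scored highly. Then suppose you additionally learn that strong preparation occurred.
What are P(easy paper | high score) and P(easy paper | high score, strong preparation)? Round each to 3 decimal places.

P(easy paper | high score) ≈ 0.729; P(easy paper | high score, strong preparation) ≈ 0.352

P(high score) = 0.03·0.74·0.88 + 0.53·0.74·0.12 + 0.67·0.26·0.88 + 0.82·0.26·0.12 = 0.019536 + 0.047064 + 0.153296 + 0.025584 = 0.245480
Restricting to configurations with easy paper present: 0.153296 + 0.025584 = 0.178880.
So P(easy paper | high score) = 0.178880/0.245480 ≈ 0.729.

Now also conditioning on strong preparation=true:
Enumerate both values of easy paper and weight by the priors:
  P(high score | strong preparation) = 0.53×0.74 + 0.82×0.26
        = 0.392200 + 0.213200 = 0.605400
The terms with easy paper present sum to 0.213200, so
  P(easy paper | high score, strong preparation) = 0.213200 / 0.605400 ≈ 0.352
Conditioning on strong preparation lowers the posterior on easy paper: the classic explaining-away effect in a common-effect structure.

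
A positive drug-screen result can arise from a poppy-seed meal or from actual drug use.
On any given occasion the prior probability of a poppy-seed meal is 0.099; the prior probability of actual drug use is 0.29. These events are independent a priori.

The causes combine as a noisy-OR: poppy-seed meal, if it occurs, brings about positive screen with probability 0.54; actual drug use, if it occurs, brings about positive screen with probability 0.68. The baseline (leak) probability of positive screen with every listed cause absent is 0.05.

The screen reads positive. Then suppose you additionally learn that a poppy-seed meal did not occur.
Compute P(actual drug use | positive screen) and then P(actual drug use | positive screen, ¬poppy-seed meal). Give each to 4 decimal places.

P(actual drug use | positive screen) ≈ 0.7427; P(actual drug use | positive screen, ¬poppy-seed meal) ≈ 0.8504

Under noisy-OR, P(positive screen | causes) = 1 − (1−0.05)·∏(1−qᵢ) over the active causes.
For the numerator, keep only actual drug use=true terms: 0.181858 + 0.024695 = 0.206553
The normalizing constant is 0.05×0.901×0.71 + 0.696×0.901×0.29 + 0.563×0.099×0.71 + 0.86016×0.099×0.29 = 0.278112
P(actual drug use | positive screen) = 0.206553/0.278112 ≈ 0.7427

With the extra evidence:
P(positive screen | ¬poppy-seed meal) = 0.05·0.71 + 0.696·0.29 = 0.035500 + 0.201840 = 0.237340
Of this, 0.201840 comes from 0.696·0.29 (the actual drug use=true cases).
So P(actual drug use | positive screen, ¬poppy-seed meal) = 0.201840/0.237340 ≈ 0.8504.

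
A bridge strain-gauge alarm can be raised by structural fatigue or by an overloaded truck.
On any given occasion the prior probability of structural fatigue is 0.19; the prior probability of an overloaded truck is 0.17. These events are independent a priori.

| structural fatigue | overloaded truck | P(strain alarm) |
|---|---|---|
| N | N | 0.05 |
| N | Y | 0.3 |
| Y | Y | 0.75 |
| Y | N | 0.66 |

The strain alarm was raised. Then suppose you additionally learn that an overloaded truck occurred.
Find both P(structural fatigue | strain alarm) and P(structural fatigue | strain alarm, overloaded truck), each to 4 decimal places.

Enumerate the 4 (structural fatigue, overloaded truck) configurations and weight by the priors:
  P(strain alarm) = 0.05×0.81×0.83 + 0.3×0.81×0.17 + 0.66×0.19×0.83 + 0.75×0.19×0.17
        = 0.033615 + 0.041310 + 0.104082 + 0.024225 = 0.203232
Keeping only the structural fatigue-present terms gives 0.128307, so
  P(structural fatigue | strain alarm) = 0.128307 / 0.203232 ≈ 0.6313

Now also conditioning on overloaded truck=true:
Sum P(strain alarm|·) weighted by the priors over both values of structural fatigue:
  P(strain alarm | overloaded truck) = 0.3·0.81 + 0.75·0.19
        = 0.243000 + 0.142500 = 0.385500
Keeping only the structural fatigue-present terms gives 0.142500, so
  P(structural fatigue | strain alarm, overloaded truck) = 0.142500 / 0.385500 ≈ 0.3696

P(structural fatigue | strain alarm) ≈ 0.6313; P(structural fatigue | strain alarm, overloaded truck) ≈ 0.3696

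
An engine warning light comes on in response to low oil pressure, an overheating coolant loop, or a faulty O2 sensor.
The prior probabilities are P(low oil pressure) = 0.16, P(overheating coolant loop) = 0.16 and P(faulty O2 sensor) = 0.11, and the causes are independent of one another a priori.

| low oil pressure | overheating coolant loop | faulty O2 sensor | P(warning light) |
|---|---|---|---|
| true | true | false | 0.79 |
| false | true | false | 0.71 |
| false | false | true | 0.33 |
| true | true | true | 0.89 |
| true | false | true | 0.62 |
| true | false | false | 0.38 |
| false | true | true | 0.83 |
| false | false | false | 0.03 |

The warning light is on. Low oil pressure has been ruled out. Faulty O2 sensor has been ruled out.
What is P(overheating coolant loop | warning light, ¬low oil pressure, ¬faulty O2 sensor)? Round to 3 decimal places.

P(overheating coolant loop | warning light, ¬low oil pressure, ¬faulty O2 sensor) ≈ 0.818

P(warning light | ¬low oil pressure, ¬faulty O2 sensor) = 0.03×0.84 + 0.71×0.16 = 0.025200 + 0.113600 = 0.138800
The overheating coolant loop-present share is 0.71×0.16 = 0.113600.
Hence the posterior is 0.113600/0.138800 ≈ 0.818.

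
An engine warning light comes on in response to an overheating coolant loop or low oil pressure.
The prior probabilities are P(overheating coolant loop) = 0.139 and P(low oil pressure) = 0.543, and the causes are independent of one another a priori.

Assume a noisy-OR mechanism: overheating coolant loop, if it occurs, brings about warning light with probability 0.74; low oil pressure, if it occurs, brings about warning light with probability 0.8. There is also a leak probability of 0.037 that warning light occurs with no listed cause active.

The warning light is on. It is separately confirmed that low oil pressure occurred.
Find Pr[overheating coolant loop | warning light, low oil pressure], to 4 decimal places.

Under noisy-OR, P(warning light | causes) = 1 − (1−0.037)·∏(1−qᵢ) over the active causes.
For the numerator, keep only overheating coolant loop=true terms: 0.949924·0.139 = 0.132039
Normalizer over all consistent configurations: 0.8074·0.861 + 0.949924·0.139 = 0.827210
P(overheating coolant loop | warning light, low oil pressure) = 0.132039/0.827210 ≈ 0.1596

Pr[overheating coolant loop | warning light, low oil pressure] ≈ 0.1596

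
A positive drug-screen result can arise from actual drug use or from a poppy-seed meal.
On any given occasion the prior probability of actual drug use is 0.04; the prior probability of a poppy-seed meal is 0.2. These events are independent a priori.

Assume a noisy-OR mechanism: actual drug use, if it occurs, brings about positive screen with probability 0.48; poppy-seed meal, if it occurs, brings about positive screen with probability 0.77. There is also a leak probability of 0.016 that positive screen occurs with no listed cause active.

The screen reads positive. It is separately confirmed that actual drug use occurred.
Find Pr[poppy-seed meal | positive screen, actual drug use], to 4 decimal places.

Pr[poppy-seed meal | positive screen, actual drug use] ≈ 0.3112

Under noisy-OR, P(positive screen | causes) = 1 − (1−0.016)·∏(1−qᵢ) over the active causes.
P(positive screen | actual drug use) = 0.48832·0.8 + 0.882314·0.2 = 0.390656 + 0.176463 = 0.567119
Restricting to configurations with poppy-seed meal present: 0.882314·0.2 = 0.176463.
So P(poppy-seed meal | positive screen, actual drug use) = 0.176463/0.567119 ≈ 0.3112.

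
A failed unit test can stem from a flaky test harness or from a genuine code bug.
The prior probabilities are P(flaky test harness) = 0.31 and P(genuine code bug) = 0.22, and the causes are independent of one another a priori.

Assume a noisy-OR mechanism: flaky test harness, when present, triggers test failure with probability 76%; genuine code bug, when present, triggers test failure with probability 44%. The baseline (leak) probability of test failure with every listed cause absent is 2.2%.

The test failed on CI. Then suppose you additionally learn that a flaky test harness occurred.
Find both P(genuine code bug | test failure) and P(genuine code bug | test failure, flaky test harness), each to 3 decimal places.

P(genuine code bug | test failure) ≈ 0.394; P(genuine code bug | test failure, flaky test harness) ≈ 0.242

Under noisy-OR, P(test failure | causes) = 1 − (1−0.022)·∏(1−qᵢ) over the active causes.
Weight on genuine code bug=true, given the evidence: 0.068662 + 0.059236 = 0.127898
Denominator P(test failure): 0.022·0.69·0.78 + 0.45232·0.69·0.22 + 0.76528·0.31·0.78 + 0.868557·0.31·0.22 = 0.324783
P(genuine code bug | test failure) = 0.127898/0.324783 ≈ 0.394

Now condition on the additional information:
By total probability over both values of genuine code bug:
  P(test failure | flaky test harness) = 0.76528×0.78 + 0.868557×0.22
        = 0.596918 + 0.191083 = 0.788001
Keeping only the genuine code bug-present terms gives 0.191083, so
  P(genuine code bug | test failure, flaky test harness) = 0.191083 / 0.788001 ≈ 0.242
This is intercausal reasoning (explaining away): once flaky test harness accounts for the test failure, genuine code bug becomes less likely.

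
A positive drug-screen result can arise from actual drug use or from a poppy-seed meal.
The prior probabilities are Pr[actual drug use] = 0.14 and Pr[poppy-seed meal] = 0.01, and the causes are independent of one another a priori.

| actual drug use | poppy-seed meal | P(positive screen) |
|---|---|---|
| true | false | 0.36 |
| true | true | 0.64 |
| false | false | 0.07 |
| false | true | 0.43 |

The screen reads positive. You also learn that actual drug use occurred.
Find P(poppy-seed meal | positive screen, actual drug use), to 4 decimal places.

P(positive screen | actual drug use) = 0.36×0.99 + 0.64×0.01 = 0.356400 + 0.006400 = 0.362800
The poppy-seed meal-present share is 0.64×0.01 = 0.006400.
P(poppy-seed meal | positive screen, actual drug use) = 0.006400 / 0.362800 ≈ 0.0176

P(poppy-seed meal | positive screen, actual drug use) ≈ 0.0176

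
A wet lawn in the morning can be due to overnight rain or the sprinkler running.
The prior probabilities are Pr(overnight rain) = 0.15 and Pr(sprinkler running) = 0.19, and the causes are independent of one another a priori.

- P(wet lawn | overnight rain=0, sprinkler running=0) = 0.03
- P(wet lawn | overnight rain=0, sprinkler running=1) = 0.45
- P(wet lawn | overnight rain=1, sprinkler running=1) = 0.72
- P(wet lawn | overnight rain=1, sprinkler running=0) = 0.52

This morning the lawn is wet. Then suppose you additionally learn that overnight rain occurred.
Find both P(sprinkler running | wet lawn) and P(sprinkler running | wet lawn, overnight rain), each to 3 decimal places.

By total probability over the 4 (overnight rain, sprinkler running) configurations:
  P(wet lawn) = 0.03·0.85·0.81 + 0.45·0.85·0.19 + 0.52·0.15·0.81 + 0.72·0.15·0.19
        = 0.020655 + 0.072675 + 0.063180 + 0.020520 = 0.177030
The terms with sprinkler running present sum to 0.093195, so
  P(sprinkler running | wet lawn) = 0.093195 / 0.177030 ≈ 0.526

With the extra evidence:
P(wet lawn | overnight rain) = 0.52*0.81 + 0.72*0.19 = 0.421200 + 0.136800 = 0.558000
Restricting to configurations with sprinkler running present: 0.72*0.19 = 0.136800.
So P(sprinkler running | wet lawn, overnight rain) = 0.136800/0.558000 ≈ 0.245.

P(sprinkler running | wet lawn) ≈ 0.526; P(sprinkler running | wet lawn, overnight rain) ≈ 0.245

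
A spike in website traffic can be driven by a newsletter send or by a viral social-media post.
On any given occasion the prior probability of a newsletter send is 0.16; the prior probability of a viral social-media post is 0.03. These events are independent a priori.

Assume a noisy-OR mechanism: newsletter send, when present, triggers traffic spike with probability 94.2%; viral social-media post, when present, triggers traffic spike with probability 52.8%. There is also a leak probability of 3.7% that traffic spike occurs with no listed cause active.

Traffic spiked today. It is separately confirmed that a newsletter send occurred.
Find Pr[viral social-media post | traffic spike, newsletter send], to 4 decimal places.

Under noisy-OR, P(traffic spike | causes) = 1 − (1−0.037)·∏(1−qᵢ) over the active causes.
For the numerator, keep only viral social-media post=true terms: 0.973637·0.03 = 0.029209
Denominator P(traffic spike | newsletter send): 0.944146·0.97 + 0.973637·0.03 = 0.945031
Posterior = 0.029209 / 0.945031 ≈ 0.0309

Pr[viral social-media post | traffic spike, newsletter send] ≈ 0.0309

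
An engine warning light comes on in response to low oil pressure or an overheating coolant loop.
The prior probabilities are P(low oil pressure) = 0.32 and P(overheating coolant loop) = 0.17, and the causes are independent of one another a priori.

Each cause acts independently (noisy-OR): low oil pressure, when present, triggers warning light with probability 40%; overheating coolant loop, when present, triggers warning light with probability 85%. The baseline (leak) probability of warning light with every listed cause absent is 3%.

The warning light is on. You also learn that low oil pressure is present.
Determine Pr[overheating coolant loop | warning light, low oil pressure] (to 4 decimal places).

Under noisy-OR, P(warning light | causes) = 1 − (1−0.03)·∏(1−qᵢ) over the active causes.
Weight on overheating coolant loop=true, given the evidence: 0.9127*0.17 = 0.155159
The normalizing constant is 0.418*0.83 + 0.9127*0.17 = 0.502099
Posterior = 0.155159 / 0.502099 ≈ 0.3090

Pr[overheating coolant loop | warning light, low oil pressure] ≈ 0.3090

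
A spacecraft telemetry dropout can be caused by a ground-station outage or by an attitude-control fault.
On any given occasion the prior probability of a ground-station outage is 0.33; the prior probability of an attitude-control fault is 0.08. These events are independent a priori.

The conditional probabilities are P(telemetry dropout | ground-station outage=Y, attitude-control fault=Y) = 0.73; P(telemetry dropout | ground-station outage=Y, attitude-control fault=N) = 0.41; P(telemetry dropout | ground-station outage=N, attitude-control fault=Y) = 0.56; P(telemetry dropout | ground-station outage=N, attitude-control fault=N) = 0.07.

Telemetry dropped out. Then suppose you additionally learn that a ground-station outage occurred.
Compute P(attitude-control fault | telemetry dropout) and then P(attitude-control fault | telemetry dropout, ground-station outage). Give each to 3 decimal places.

P(attitude-control fault | telemetry dropout) ≈ 0.227; P(attitude-control fault | telemetry dropout, ground-station outage) ≈ 0.134

Enumerate the 4 (ground-station outage, attitude-control fault) configurations and weight by the priors:
  P(telemetry dropout) = 0.07·0.67·0.92 + 0.56·0.67·0.08 + 0.41·0.33·0.92 + 0.73·0.33·0.08
        = 0.043148 + 0.030016 + 0.124476 + 0.019272 = 0.216912
Keeping only the attitude-control fault-present terms gives 0.049288, so
  P(attitude-control fault | telemetry dropout) = 0.049288 / 0.216912 ≈ 0.227

With the extra evidence:
Numerator (weight on configurations with attitude-control fault): 0.73·0.08 = 0.058400
Denominator P(telemetry dropout | ground-station outage): 0.41·0.92 + 0.73·0.08 = 0.435600
P(attitude-control fault | telemetry dropout, ground-station outage) = 0.058400/0.435600 ≈ 0.134
Conditioning on ground-station outage lowers the posterior on attitude-control fault: the classic explaining-away effect in a common-effect structure.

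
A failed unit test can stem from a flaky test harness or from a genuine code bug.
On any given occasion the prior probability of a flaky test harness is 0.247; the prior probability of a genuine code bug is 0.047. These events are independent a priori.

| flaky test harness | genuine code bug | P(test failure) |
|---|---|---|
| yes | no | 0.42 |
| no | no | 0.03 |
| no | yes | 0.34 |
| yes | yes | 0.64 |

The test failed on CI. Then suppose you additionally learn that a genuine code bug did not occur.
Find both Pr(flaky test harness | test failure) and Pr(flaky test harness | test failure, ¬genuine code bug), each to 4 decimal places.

Pr(flaky test harness | test failure) ≈ 0.7600; Pr(flaky test harness | test failure, ¬genuine code bug) ≈ 0.8212

Sum P(test failure|·) weighted by the priors over the 4 (flaky test harness, genuine code bug) configurations:
  P(test failure) = 0.03*0.753*0.953 + 0.34*0.753*0.047 + 0.42*0.247*0.953 + 0.64*0.247*0.047
        = 0.021528 + 0.012033 + 0.098864 + 0.007430 = 0.139855
The terms with flaky test harness present sum to 0.106294, so
  P(flaky test harness | test failure) = 0.106294 / 0.139855 ≈ 0.7600

Now also conditioning on genuine code bug≠true:
Numerator (weight on configurations with flaky test harness): 0.42·0.247 = 0.103740
Denominator P(test failure | ¬genuine code bug): 0.03·0.753 + 0.42·0.247 = 0.126330
P(flaky test harness | test failure, ¬genuine code bug) = 0.103740/0.126330 ≈ 0.8212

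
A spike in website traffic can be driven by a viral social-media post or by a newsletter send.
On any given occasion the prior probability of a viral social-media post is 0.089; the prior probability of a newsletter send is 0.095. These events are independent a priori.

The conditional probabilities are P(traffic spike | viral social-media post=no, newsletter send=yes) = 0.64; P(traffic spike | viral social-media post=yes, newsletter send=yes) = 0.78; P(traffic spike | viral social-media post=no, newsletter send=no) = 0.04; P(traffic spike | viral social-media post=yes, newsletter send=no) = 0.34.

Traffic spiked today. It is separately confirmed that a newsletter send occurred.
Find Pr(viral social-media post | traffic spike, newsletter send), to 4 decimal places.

Numerator (weight on configurations with viral social-media post): 0.78×0.089 = 0.069420
Denominator P(traffic spike | newsletter send): 0.64×0.911 + 0.78×0.089 = 0.652460
P(viral social-media post | traffic spike, newsletter send) = 0.069420/0.652460 ≈ 0.1064

Pr(viral social-media post | traffic spike, newsletter send) ≈ 0.1064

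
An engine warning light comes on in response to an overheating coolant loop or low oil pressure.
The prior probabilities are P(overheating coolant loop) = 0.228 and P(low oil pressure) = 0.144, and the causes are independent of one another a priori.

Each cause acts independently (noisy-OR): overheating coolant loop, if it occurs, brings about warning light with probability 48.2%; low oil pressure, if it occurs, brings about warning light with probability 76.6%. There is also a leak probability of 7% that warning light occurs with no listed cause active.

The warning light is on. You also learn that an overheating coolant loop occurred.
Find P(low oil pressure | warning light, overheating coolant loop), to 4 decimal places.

Under noisy-OR, P(warning light | causes) = 1 − (1−0.07)·∏(1−qᵢ) over the active causes.
Enumerate both values of low oil pressure and weight by the priors:
  P(warning light | overheating coolant loop) = 0.51826·0.856 + 0.887273·0.144
        = 0.443631 + 0.127767 = 0.571398
The terms with low oil pressure present sum to 0.127767, so
  P(low oil pressure | warning light, overheating coolant loop) = 0.127767 / 0.571398 ≈ 0.2236

P(low oil pressure | warning light, overheating coolant loop) ≈ 0.2236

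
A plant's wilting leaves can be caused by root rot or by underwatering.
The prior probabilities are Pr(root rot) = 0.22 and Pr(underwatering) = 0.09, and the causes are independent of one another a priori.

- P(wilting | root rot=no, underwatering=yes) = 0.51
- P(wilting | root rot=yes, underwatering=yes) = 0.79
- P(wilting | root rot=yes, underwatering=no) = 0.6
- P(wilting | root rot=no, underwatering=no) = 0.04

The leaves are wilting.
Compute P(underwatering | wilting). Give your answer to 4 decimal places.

P(underwatering | wilting) ≈ 0.2573

For the numerator, keep only underwatering=true terms: 0.035802 + 0.015642 = 0.051444
Denominator P(wilting): 0.04*0.78*0.91 + 0.51*0.78*0.09 + 0.6*0.22*0.91 + 0.79*0.22*0.09 = 0.199956
Posterior = 0.051444 / 0.199956 ≈ 0.2573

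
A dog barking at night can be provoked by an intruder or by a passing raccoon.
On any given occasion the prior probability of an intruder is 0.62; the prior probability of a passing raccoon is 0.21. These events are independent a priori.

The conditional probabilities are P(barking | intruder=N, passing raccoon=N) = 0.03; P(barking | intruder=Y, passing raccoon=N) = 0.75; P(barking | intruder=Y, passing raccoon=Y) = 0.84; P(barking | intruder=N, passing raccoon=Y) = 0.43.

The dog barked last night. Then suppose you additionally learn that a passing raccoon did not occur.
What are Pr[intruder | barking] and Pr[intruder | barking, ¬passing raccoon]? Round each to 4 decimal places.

Pr[intruder | barking] ≈ 0.9167; Pr[intruder | barking, ¬passing raccoon] ≈ 0.9761

Numerator (weight on configurations with intruder): 0.367350 + 0.109368 = 0.476718
Denominator P(barking): 0.03×0.38×0.79 + 0.43×0.38×0.21 + 0.75×0.62×0.79 + 0.84×0.62×0.21 = 0.520038
Posterior = 0.476718 / 0.520038 ≈ 0.9167

Now condition on the additional information:
Weight on intruder=true, given the evidence: 0.75·0.62 = 0.465000
The normalizing constant is 0.03·0.38 + 0.75·0.62 = 0.476400
Posterior = 0.465000 / 0.476400 ≈ 0.9761
Ruling out passing raccoon raises the posterior on intruder — the flip side of explaining away.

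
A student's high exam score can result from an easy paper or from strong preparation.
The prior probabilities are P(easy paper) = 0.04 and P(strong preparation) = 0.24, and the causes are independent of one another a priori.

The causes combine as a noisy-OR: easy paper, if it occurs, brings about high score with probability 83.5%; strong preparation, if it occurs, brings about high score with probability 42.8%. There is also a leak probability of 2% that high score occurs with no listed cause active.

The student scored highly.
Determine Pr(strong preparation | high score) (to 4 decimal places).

Pr(strong preparation | high score) ≈ 0.7329

Under noisy-OR, P(high score | causes) = 1 − (1−0.02)·∏(1−qᵢ) over the active causes.
For the numerator, keep only strong preparation=true terms: 0.101247 + 0.008712 = 0.109959
The normalizing constant is 0.02·0.96·0.76 + 0.43944·0.96·0.24 + 0.8383·0.04·0.76 + 0.907508·0.04·0.24 = 0.150035
P(strong preparation | high score) = 0.109959/0.150035 ≈ 0.7329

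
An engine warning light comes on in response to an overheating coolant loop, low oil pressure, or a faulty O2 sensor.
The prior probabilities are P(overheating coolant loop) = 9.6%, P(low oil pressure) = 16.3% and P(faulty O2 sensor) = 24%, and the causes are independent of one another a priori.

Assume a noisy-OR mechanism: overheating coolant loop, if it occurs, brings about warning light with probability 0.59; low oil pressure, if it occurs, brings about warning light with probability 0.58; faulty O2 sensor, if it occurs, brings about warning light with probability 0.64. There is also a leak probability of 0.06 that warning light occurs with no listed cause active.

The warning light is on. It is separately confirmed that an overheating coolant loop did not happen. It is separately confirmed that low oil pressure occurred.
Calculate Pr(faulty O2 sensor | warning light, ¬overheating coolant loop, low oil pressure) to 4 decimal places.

Pr(faulty O2 sensor | warning light, ¬overheating coolant loop, low oil pressure) ≈ 0.3092

Under noisy-OR, P(warning light | causes) = 1 − (1−0.06)·∏(1−qᵢ) over the active causes.
Numerator (weight on configurations with faulty O2 sensor): 0.857872·0.24 = 0.205889
Normalizer over all consistent configurations: 0.6052·0.76 + 0.857872·0.24 = 0.665841
Posterior = 0.205889 / 0.665841 ≈ 0.3092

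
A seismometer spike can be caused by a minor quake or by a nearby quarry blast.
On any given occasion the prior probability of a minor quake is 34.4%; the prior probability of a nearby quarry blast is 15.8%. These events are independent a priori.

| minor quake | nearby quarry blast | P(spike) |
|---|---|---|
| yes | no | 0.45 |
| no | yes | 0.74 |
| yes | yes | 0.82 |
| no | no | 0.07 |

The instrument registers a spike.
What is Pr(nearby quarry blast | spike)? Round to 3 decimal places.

Pr(nearby quarry blast | spike) ≈ 0.418

Enumerate the 4 (minor quake, nearby quarry blast) configurations and weight by the priors:
  P(spike) = 0.07·0.656·0.842 + 0.74·0.656·0.158 + 0.45·0.344·0.842 + 0.82·0.344·0.158
        = 0.038665 + 0.076700 + 0.130342 + 0.044569 = 0.290276
Configurations with nearby quarry blast contribute 0.121269, so
  P(nearby quarry blast | spike) = 0.121269 / 0.290276 ≈ 0.418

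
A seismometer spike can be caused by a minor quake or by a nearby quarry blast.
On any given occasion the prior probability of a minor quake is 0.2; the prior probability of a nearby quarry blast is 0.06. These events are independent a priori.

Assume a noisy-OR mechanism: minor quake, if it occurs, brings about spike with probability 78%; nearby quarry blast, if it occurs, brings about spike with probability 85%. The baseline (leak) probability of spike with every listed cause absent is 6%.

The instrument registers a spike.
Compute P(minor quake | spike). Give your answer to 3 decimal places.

Under noisy-OR, P(spike | causes) = 1 − (1−0.06)·∏(1−qᵢ) over the active causes.
For the numerator, keep only minor quake=true terms: 0.149122 + 0.011628 = 0.160750
Normalizer over all consistent configurations: 0.06*0.8*0.94 + 0.859*0.8*0.06 + 0.7932*0.2*0.94 + 0.96898*0.2*0.06 = 0.247102
P(minor quake | spike) = 0.160750/0.247102 ≈ 0.651

P(minor quake | spike) ≈ 0.651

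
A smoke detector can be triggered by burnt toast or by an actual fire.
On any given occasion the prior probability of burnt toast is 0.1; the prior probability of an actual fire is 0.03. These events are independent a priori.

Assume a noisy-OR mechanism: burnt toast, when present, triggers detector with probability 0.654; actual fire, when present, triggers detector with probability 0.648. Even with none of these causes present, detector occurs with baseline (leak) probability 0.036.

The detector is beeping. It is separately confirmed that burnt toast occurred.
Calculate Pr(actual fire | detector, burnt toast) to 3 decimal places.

Pr(actual fire | detector, burnt toast) ≈ 0.039

Under noisy-OR, P(detector | causes) = 1 − (1−0.036)·∏(1−qᵢ) over the active causes.
By total probability over both values of actual fire:
  P(detector | burnt toast) = 0.666456·0.97 + 0.882593·0.03
        = 0.646462 + 0.026478 = 0.672940
Configurations with actual fire contribute 0.026478, so
  P(actual fire | detector, burnt toast) = 0.026478 / 0.672940 ≈ 0.039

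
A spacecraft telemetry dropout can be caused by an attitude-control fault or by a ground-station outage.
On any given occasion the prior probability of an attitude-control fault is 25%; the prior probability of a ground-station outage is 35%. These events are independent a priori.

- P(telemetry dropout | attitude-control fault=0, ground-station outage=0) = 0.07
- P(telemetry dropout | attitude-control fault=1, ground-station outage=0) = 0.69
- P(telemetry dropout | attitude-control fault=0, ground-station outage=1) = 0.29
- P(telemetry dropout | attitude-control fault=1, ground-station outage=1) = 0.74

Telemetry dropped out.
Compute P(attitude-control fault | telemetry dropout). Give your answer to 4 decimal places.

P(telemetry dropout) = 0.07*0.75*0.65 + 0.29*0.75*0.35 + 0.69*0.25*0.65 + 0.74*0.25*0.35 = 0.034125 + 0.076125 + 0.112125 + 0.064750 = 0.287125
Of this, 0.176875 comes from 0.112125 + 0.064750 (the attitude-control fault=true cases).
Hence the posterior is 0.176875/0.287125 ≈ 0.6160.

P(attitude-control fault | telemetry dropout) ≈ 0.6160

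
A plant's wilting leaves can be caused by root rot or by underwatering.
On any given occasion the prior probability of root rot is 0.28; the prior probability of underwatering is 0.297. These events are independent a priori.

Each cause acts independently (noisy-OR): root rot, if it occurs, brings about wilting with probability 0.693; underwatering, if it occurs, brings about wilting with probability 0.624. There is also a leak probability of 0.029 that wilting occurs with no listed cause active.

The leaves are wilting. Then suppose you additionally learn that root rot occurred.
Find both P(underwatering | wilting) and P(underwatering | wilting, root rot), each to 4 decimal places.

Under noisy-OR, P(wilting | causes) = 1 − (1−0.029)·∏(1−qᵢ) over the active causes.
For the numerator, keep only underwatering=true terms: 0.135768 + 0.073839 = 0.209607
The normalizing constant is 0.029×0.72×0.703 + 0.634904×0.72×0.297 + 0.701903×0.28×0.703 + 0.887916×0.28×0.297 = 0.362449
P(underwatering | wilting) = 0.209607/0.362449 ≈ 0.5783

Now also conditioning on root rot=true:
By total probability over both values of underwatering:
  P(wilting | root rot) = 0.701903×0.703 + 0.887916×0.297
        = 0.493438 + 0.263711 = 0.757149
Configurations with underwatering contribute 0.263711, so
  P(underwatering | wilting, root rot) = 0.263711 / 0.757149 ≈ 0.3483
Conditioning on root rot lowers the posterior on underwatering: the classic explaining-away effect in a common-effect structure.

P(underwatering | wilting) ≈ 0.5783; P(underwatering | wilting, root rot) ≈ 0.3483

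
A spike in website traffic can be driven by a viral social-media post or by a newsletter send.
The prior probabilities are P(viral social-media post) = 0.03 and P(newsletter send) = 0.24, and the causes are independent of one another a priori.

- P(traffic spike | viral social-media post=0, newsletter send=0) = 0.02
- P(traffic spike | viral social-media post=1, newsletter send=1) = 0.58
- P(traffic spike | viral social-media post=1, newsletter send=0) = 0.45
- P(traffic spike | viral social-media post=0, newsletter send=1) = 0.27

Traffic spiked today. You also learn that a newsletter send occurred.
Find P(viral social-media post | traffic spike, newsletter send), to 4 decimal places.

P(viral social-media post | traffic spike, newsletter send) ≈ 0.0623

P(traffic spike | newsletter send) = 0.27*0.97 + 0.58*0.03 = 0.261900 + 0.017400 = 0.279300
The viral social-media post-present share is 0.58*0.03 = 0.017400.
P(viral social-media post | traffic spike, newsletter send) = 0.017400 / 0.279300 ≈ 0.0623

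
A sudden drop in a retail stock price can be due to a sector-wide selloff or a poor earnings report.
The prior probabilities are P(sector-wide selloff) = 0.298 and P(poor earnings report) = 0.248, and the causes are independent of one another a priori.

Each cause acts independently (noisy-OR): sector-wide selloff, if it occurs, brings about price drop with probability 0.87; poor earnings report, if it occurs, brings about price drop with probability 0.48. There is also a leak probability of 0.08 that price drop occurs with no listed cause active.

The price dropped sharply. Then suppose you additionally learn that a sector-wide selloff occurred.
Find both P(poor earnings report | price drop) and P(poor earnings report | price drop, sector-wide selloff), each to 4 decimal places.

P(poor earnings report | price drop) ≈ 0.4006; P(poor earnings report | price drop, sector-wide selloff) ≈ 0.2600

Under noisy-OR, P(price drop | causes) = 1 − (1−0.08)·∏(1−qᵢ) over the active causes.
Enumerate the 4 (sector-wide selloff, poor earnings report) configurations and weight by the priors:
  P(price drop) = 0.08×0.702×0.752 + 0.5216×0.702×0.248 + 0.8804×0.298×0.752 + 0.937808×0.298×0.248
        = 0.042232 + 0.090808 + 0.197294 + 0.069308 = 0.399642
Configurations with poor earnings report contribute 0.160116, so
  P(poor earnings report | price drop) = 0.160116 / 0.399642 ≈ 0.4006

Now also conditioning on sector-wide selloff=true:
Enumerate both values of poor earnings report and weight by the priors:
  P(price drop | sector-wide selloff) = 0.8804·0.752 + 0.937808·0.248
        = 0.662061 + 0.232576 = 0.894637
Configurations with poor earnings report contribute 0.232576, so
  P(poor earnings report | price drop, sector-wide selloff) = 0.232576 / 0.894637 ≈ 0.2600
This is intercausal reasoning (explaining away): once sector-wide selloff accounts for the price drop, poor earnings report becomes less likely.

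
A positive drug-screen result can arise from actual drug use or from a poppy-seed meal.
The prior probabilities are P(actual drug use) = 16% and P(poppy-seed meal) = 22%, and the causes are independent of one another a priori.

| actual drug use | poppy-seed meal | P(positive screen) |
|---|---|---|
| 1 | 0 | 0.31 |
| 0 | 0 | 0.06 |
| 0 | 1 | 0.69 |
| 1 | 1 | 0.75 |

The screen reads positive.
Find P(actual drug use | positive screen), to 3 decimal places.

Weight on actual drug use=true, given the evidence: 0.038688 + 0.026400 = 0.065088
Denominator P(positive screen): 0.06*0.84*0.78 + 0.69*0.84*0.22 + 0.31*0.16*0.78 + 0.75*0.16*0.22 = 0.231912
P(actual drug use | positive screen) = 0.065088/0.231912 ≈ 0.281

P(actual drug use | positive screen) ≈ 0.281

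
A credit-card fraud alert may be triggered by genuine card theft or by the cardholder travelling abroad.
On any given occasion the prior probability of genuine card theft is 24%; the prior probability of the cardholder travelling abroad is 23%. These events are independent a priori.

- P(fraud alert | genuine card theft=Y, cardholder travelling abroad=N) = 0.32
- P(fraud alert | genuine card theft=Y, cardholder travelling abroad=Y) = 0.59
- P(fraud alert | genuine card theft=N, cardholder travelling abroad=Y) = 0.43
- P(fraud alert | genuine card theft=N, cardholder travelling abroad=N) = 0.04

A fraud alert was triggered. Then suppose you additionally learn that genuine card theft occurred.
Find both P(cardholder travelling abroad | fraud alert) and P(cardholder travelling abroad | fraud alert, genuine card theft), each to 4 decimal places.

P(cardholder travelling abroad | fraud alert) ≈ 0.5662; P(cardholder travelling abroad | fraud alert, genuine card theft) ≈ 0.3551

Numerator (weight on configurations with cardholder travelling abroad): 0.075164 + 0.032568 = 0.107732
The normalizing constant is 0.04×0.76×0.77 + 0.43×0.76×0.23 + 0.32×0.24×0.77 + 0.59×0.24×0.23 = 0.190276
Posterior = 0.107732 / 0.190276 ≈ 0.5662

Now also conditioning on genuine card theft=true:
For the numerator, keep only cardholder travelling abroad=true terms: 0.59*0.23 = 0.135700
Denominator P(fraud alert | genuine card theft): 0.32*0.77 + 0.59*0.23 = 0.382100
P(cardholder travelling abroad | fraud alert, genuine card theft) = 0.135700/0.382100 ≈ 0.3551
The drop from 0.5662 to 0.3551 is the explaining-away (discounting) effect.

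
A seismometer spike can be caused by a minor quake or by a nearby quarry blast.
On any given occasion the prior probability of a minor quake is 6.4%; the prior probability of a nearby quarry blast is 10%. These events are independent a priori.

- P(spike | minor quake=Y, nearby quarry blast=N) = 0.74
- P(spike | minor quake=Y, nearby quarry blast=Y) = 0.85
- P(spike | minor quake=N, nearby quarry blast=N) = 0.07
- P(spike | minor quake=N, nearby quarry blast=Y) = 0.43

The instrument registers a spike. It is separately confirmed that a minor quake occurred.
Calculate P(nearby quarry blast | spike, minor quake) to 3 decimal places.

For the numerator, keep only nearby quarry blast=true terms: 0.85*0.1 = 0.085000
The normalizing constant is 0.74*0.9 + 0.85*0.1 = 0.751000
Posterior = 0.085000 / 0.751000 ≈ 0.113

P(nearby quarry blast | spike, minor quake) ≈ 0.113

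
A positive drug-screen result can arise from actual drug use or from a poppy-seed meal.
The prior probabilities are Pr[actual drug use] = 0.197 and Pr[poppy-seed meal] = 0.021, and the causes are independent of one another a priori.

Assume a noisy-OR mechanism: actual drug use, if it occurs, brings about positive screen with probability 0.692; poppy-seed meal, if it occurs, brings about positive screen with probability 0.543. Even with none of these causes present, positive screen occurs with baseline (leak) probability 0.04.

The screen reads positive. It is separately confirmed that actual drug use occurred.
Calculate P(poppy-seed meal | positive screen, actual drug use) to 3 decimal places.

Under noisy-OR, P(positive screen | causes) = 1 − (1−0.04)·∏(1−qᵢ) over the active causes.
For the numerator, keep only poppy-seed meal=true terms: 0.864874*0.021 = 0.018162
The normalizing constant is 0.70432*0.979 + 0.864874*0.021 = 0.707691
Posterior = 0.018162 / 0.707691 ≈ 0.026

P(poppy-seed meal | positive screen, actual drug use) ≈ 0.026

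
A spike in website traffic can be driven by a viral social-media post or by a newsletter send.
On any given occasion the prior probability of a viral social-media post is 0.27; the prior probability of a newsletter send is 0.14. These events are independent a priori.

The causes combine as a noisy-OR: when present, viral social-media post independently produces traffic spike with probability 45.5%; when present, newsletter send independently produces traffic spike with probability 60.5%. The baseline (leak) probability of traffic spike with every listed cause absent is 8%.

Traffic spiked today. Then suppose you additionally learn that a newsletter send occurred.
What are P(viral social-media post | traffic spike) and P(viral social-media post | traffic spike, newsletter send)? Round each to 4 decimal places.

Under noisy-OR, P(traffic spike | causes) = 1 − (1−0.08)·∏(1−qᵢ) over the active causes.
Enumerate the 4 (viral social-media post, newsletter send) configurations and weight by the priors:
  P(traffic spike) = 0.08×0.73×0.86 + 0.6366×0.73×0.14 + 0.4986×0.27×0.86 + 0.801947×0.27×0.14
        = 0.050224 + 0.065061 + 0.115775 + 0.030314 = 0.261374
Configurations with viral social-media post contribute 0.146089, so
  P(viral social-media post | traffic spike) = 0.146089 / 0.261374 ≈ 0.5589

Now condition on the additional information:
P(traffic spike | newsletter send) = 0.6366×0.73 + 0.801947×0.27 = 0.464718 + 0.216526 = 0.681244
Restricting to configurations with viral social-media post present: 0.801947×0.27 = 0.216526.
So P(viral social-media post | traffic spike, newsletter send) = 0.216526/0.681244 ≈ 0.3178.
The drop from 0.5589 to 0.3178 is the explaining-away (discounting) effect.

P(viral social-media post | traffic spike) ≈ 0.5589; P(viral social-media post | traffic spike, newsletter send) ≈ 0.3178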